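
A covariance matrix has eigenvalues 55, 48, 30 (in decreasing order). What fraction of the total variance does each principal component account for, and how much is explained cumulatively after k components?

Step 1 — total variance = trace(Sigma) = Σ λ_i = 55 + 48 + 30 = 133.

Step 2 — fraction explained by component i = λ_i / Σ λ:
  PC1: 55/133 = 0.4135
  PC2: 48/133 = 0.3609
  PC3: 30/133 = 0.2256

Step 3 — cumulative fraction after k components = (λ_1 + ... + λ_k) / Σ λ:
  k = 1: 55/133 = 0.4135
  k = 2: (55 + 48)/133 = 103/133 = 0.7744
  k = 3: (55 + 48 + 30)/133 = 133/133 = 1

Summary (fraction, with percent):

explained: PC1 0.4135 (41.35%), PC2 0.3609 (36.09%), PC3 0.2256 (22.56%);  cumulative: 0.4135, 0.7744, 1


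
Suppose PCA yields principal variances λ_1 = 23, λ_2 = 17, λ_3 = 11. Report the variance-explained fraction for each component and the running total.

Step 1 — total variance = trace(Sigma) = Σ λ_i = 23 + 17 + 11 = 51.

Step 2 — fraction explained by component i = λ_i / Σ λ:
  PC1: 23/51 = 0.451
  PC2: 17/51 = 0.3333
  PC3: 11/51 = 0.2157

Step 3 — cumulative fraction after k components = (λ_1 + ... + λ_k) / Σ λ:
  k = 1: 23/51 = 0.451
  k = 2: (23 + 17)/51 = 40/51 = 0.7843
  k = 3: (23 + 17 + 11)/51 = 51/51 = 1

Summary (fraction, with percent):

explained: PC1 0.451 (45.1%), PC2 0.3333 (33.33%), PC3 0.2157 (21.57%);  cumulative: 0.451, 0.7843, 1


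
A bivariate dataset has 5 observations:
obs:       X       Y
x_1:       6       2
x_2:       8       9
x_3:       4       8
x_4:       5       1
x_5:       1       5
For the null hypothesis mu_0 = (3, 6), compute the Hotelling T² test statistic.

Step 1 — sample mean vector:
  mean(X) = (6 + 8 + 4 + 5 + 1) / 5 = 24/5 = 4.8
  mean(Y) = (2 + 9 + 8 + 1 + 5) / 5 = 25/5 = 5
  x̄ = (4.8, 5),  deviation x̄ - mu_0 = (4.8, 5) - (3, 6) = (1.8, -1).

Step 2 — sample covariance matrix, S[i,j] = (1/(n-1)) · Σ_k (x_{k,i} - mean_i) · (x_{k,j} - mean_j), divisor n-1 = 4:
  S[X,X] = ((1.2)·(1.2) + (3.2)·(3.2) + (-0.8)·(-0.8) + (0.2)·(0.2) + (-3.8)·(-3.8)) / 4 = 26.8/4 = 6.7
  S[X,Y] = ((1.2)·(-3) + (3.2)·(4) + (-0.8)·(3) + (0.2)·(-4) + (-3.8)·(0)) / 4 = 6/4 = 1.5
  S[Y,Y] = ((-3)·(-3) + (4)·(4) + (3)·(3) + (-4)·(-4) + (0)·(0)) / 4 = 50/4 = 12.5
  S = [[6.7, 1.5],
 [1.5, 12.5]].

Step 3 — invert S. det(S) = 6.7·12.5 - (1.5)² = 81.5.
  S^{-1} = (1/det) · [[d, -b], [-b, a]] = [[0.1534, -0.0184],
 [-0.0184, 0.0822]].

Step 4 — quadratic form (x̄ - mu_0)^T · S^{-1} · (x̄ - mu_0):
  S^{-1} · (x̄ - mu_0) = (0.2945, -0.1153),
  (x̄ - mu_0)^T · [...] = (1.8)·(0.2945) + (-1)·(-0.1153) = 0.6454.

Step 5 — scale by n: T² = 5 · 0.6454 = 3.227.

T² ≈ 3.227


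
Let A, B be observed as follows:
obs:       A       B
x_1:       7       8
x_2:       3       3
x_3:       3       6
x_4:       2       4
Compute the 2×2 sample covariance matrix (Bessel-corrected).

Step 1 — column means:
  mean(A) = (7 + 3 + 3 + 2) / 4 = 15/4 = 3.75
  mean(B) = (8 + 3 + 6 + 4) / 4 = 21/4 = 5.25

Step 2 — sample covariance S[i,j] = (1/(n-1)) · Σ_k (x_{k,i} - mean_i) · (x_{k,j} - mean_j), with n-1 = 3.
  S[A,A] = ((3.25)·(3.25) + (-0.75)·(-0.75) + (-0.75)·(-0.75) + (-1.75)·(-1.75)) / 3 = 14.75/3 = 4.9167
  S[A,B] = ((3.25)·(2.75) + (-0.75)·(-2.25) + (-0.75)·(0.75) + (-1.75)·(-1.25)) / 3 = 12.25/3 = 4.0833
  S[B,B] = ((2.75)·(2.75) + (-2.25)·(-2.25) + (0.75)·(0.75) + (-1.25)·(-1.25)) / 3 = 14.75/3 = 4.9167

S is symmetric (S[j,i] = S[i,j]). Assembling:

S = [[4.9167, 4.0833],
 [4.0833, 4.9167]]


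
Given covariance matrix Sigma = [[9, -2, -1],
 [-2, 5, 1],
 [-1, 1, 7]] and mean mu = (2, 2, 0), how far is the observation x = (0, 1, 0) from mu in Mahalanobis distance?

Step 1 — centre the observation: (x - mu) = (-2, -1, 0).

Step 2 — invert Sigma (cofactor / det for 3×3, or solve directly):
  Sigma^{-1} = [[0.1227, 0.0469, 0.0108],
 [0.0469, 0.2238, -0.0253],
 [0.0108, -0.0253, 0.148]].

Step 3 — form the quadratic (x - mu)^T · Sigma^{-1} · (x - mu):
  Sigma^{-1} · (x - mu) = (-0.2924, -0.3177, 0.0036).
  (x - mu)^T · [Sigma^{-1} · (x - mu)] = (-2)·(-0.2924) + (-1)·(-0.3177) + (0)·(0.0036) = 0.9025.

Step 4 — take square root: d = √(0.9025) ≈ 0.95.

d(x, mu) = √(0.9025) ≈ 0.95


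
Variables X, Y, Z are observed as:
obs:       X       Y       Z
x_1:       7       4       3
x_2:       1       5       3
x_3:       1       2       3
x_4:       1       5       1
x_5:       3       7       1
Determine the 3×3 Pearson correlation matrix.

Step 1 — column means:
  mean(X) = (7 + 1 + 1 + 1 + 3) / 5 = 13/5 = 2.6
  mean(Y) = (4 + 5 + 2 + 5 + 7) / 5 = 23/5 = 4.6
  mean(Z) = (3 + 3 + 3 + 1 + 1) / 5 = 11/5 = 2.2

Step 2 — sample variances and covariances s[i,j] = (1/(n-1)) · Σ_k (x_{k,i} - mean_i) · (x_{k,j} - mean_j), with n-1 = 4:
  s[X,X] = ((4.4)·(4.4) + (-1.6)·(-1.6) + (-1.6)·(-1.6) + (-1.6)·(-1.6) + (0.4)·(0.4)) / 4 = 27.2/4 = 6.8
  s[X,Y] = ((4.4)·(-0.6) + (-1.6)·(0.4) + (-1.6)·(-2.6) + (-1.6)·(0.4) + (0.4)·(2.4)) / 4 = 1.2/4 = 0.3
  s[X,Z] = ((4.4)·(0.8) + (-1.6)·(0.8) + (-1.6)·(0.8) + (-1.6)·(-1.2) + (0.4)·(-1.2)) / 4 = 2.4/4 = 0.6
  s[Y,Y] = ((-0.6)·(-0.6) + (0.4)·(0.4) + (-2.6)·(-2.6) + (0.4)·(0.4) + (2.4)·(2.4)) / 4 = 13.2/4 = 3.3
  s[Y,Z] = ((-0.6)·(0.8) + (0.4)·(0.8) + (-2.6)·(0.8) + (0.4)·(-1.2) + (2.4)·(-1.2)) / 4 = -5.6/4 = -1.4
  s[Z,Z] = ((0.8)·(0.8) + (0.8)·(0.8) + (0.8)·(0.8) + (-1.2)·(-1.2) + (-1.2)·(-1.2)) / 4 = 4.8/4 = 1.2
  Sample standard deviations s_i = √(s[i,i]):
  s(X) = √(6.8) = 2.6077
  s(Y) = √(3.3) = 1.8166
  s(Z) = √(1.2) = 1.0954

Step 3 — r_{ij} = s_{ij} / (s_i · s_j):
  r[X,X] = 1 (diagonal).
  r[X,Y] = 0.3 / (2.6077 · 1.8166) = 0.3 / 4.7371 = 0.0633
  r[X,Z] = 0.6 / (2.6077 · 1.0954) = 0.6 / 2.8566 = 0.21
  r[Y,Y] = 1 (diagonal).
  r[Y,Z] = -1.4 / (1.8166 · 1.0954) = -1.4 / 1.99 = -0.7035
  r[Z,Z] = 1 (diagonal).

R is symmetric with unit diagonal. Assembling:

R = [[1, 0.0633, 0.21],
 [0.0633, 1, -0.7035],
 [0.21, -0.7035, 1]]


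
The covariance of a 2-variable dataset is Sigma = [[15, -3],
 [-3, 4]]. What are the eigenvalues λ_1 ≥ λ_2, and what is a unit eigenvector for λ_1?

Step 1 — characteristic polynomial of 2×2 Sigma:
  det(Sigma - λI) = λ² - trace · λ + det = 0.
  trace = 15 + 4 = 19, det = 15·4 - (-3)² = 51.
Step 2 — discriminant:
  Δ = trace² - 4·det = 361 - 204 = 157.
Step 3 — eigenvalues:
  λ = (trace ± √Δ)/2 = (19 ± 12.53)/2,
  λ_1 = 15.765,  λ_2 = 3.235.

Step 4 — unit eigenvector for λ_1: solve (Sigma - λ_1 I)v = 0. First row:
  (15 - 15.765)·v_x + (-3)·v_y = 0, i.e. (-0.765)·v_x + (-3)·v_y = 0,
  so v ∝ (b, λ_1 - a) = (-3, 0.765); multiply by -1 so the first entry is positive: u = (3, -0.765).
  ||u|| = √((3)² + (-0.765)²) = √(9.5852) ≈ 3.096,
  v_1 = u/||u|| ≈ (0.969, -0.2471) (||v_1|| = 1).

λ_1 = 15.765,  λ_2 = 3.235;  v_1 ≈ (0.969, -0.2471)


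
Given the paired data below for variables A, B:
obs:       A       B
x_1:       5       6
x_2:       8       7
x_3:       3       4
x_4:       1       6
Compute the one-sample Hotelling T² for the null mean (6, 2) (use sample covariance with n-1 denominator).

Step 1 — sample mean vector:
  mean(A) = (5 + 8 + 3 + 1) / 4 = 17/4 = 4.25
  mean(B) = (6 + 7 + 4 + 6) / 4 = 23/4 = 5.75
  x̄ = (4.25, 5.75),  deviation x̄ - mu_0 = (4.25, 5.75) - (6, 2) = (-1.75, 3.75).

Step 2 — sample covariance matrix, S[i,j] = (1/(n-1)) · Σ_k (x_{k,i} - mean_i) · (x_{k,j} - mean_j), divisor n-1 = 3:
  S[A,A] = ((0.75)·(0.75) + (3.75)·(3.75) + (-1.25)·(-1.25) + (-3.25)·(-3.25)) / 3 = 26.75/3 = 8.9167
  S[A,B] = ((0.75)·(0.25) + (3.75)·(1.25) + (-1.25)·(-1.75) + (-3.25)·(0.25)) / 3 = 6.25/3 = 2.0833
  S[B,B] = ((0.25)·(0.25) + (1.25)·(1.25) + (-1.75)·(-1.75) + (0.25)·(0.25)) / 3 = 4.75/3 = 1.5833
  S = [[8.9167, 2.0833],
 [2.0833, 1.5833]].

Step 3 — invert S. det(S) = 8.9167·1.5833 - (2.0833)² = 9.7778.
  S^{-1} = (1/det) · [[d, -b], [-b, a]] = [[0.1619, -0.2131],
 [-0.2131, 0.9119]].

Step 4 — quadratic form (x̄ - mu_0)^T · S^{-1} · (x̄ - mu_0):
  S^{-1} · (x̄ - mu_0) = (-1.0824, 3.7926),
  (x̄ - mu_0)^T · [...] = (-1.75)·(-1.0824) + (3.75)·(3.7926) = 16.1165.

Step 5 — scale by n: T² = 4 · 16.1165 = 64.4659.

T² ≈ 64.4659


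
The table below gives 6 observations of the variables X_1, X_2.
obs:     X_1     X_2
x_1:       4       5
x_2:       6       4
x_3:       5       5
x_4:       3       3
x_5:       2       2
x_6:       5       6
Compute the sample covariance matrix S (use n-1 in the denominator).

Step 1 — column means:
  mean(X_1) = (4 + 6 + 5 + 3 + 2 + 5) / 6 = 25/6 = 4.1667
  mean(X_2) = (5 + 4 + 5 + 3 + 2 + 6) / 6 = 25/6 = 4.1667

Step 2 — sample covariance S[i,j] = (1/(n-1)) · Σ_k (x_{k,i} - mean_i) · (x_{k,j} - mean_j), with n-1 = 5.
  S[X_1,X_1] = ((-0.1667)·(-0.1667) + (1.8333)·(1.8333) + (0.8333)·(0.8333) + (-1.1667)·(-1.1667) + (-2.1667)·(-2.1667) + (0.8333)·(0.8333)) / 5 = 10.8333/5 = 2.1667
  S[X_1,X_2] = ((-0.1667)·(0.8333) + (1.8333)·(-0.1667) + (0.8333)·(0.8333) + (-1.1667)·(-1.1667) + (-2.1667)·(-2.1667) + (0.8333)·(1.8333)) / 5 = 7.8333/5 = 1.5667
  S[X_2,X_2] = ((0.8333)·(0.8333) + (-0.1667)·(-0.1667) + (0.8333)·(0.8333) + (-1.1667)·(-1.1667) + (-2.1667)·(-2.1667) + (1.8333)·(1.8333)) / 5 = 10.8333/5 = 2.1667

S is symmetric (S[j,i] = S[i,j]). Assembling:

S = [[2.1667, 1.5667],
 [1.5667, 2.1667]]


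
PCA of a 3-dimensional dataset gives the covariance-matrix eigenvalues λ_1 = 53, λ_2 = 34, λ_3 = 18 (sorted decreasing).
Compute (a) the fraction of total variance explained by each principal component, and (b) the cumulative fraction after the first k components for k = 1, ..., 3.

Step 1 — total variance = trace(Sigma) = Σ λ_i = 53 + 34 + 18 = 105.

Step 2 — fraction explained by component i = λ_i / Σ λ:
  PC1: 53/105 = 0.5048
  PC2: 34/105 = 0.3238
  PC3: 18/105 = 0.1714

Step 3 — cumulative fraction after k components = (λ_1 + ... + λ_k) / Σ λ:
  k = 1: 53/105 = 0.5048
  k = 2: (53 + 34)/105 = 87/105 = 0.8286
  k = 3: (53 + 34 + 18)/105 = 105/105 = 1

Summary (fraction, with percent):

explained: PC1 0.5048 (50.48%), PC2 0.3238 (32.38%), PC3 0.1714 (17.14%);  cumulative: 0.5048, 0.8286, 1


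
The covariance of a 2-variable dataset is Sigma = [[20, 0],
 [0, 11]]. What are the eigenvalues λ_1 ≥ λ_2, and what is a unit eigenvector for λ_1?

Step 1 — characteristic polynomial of 2×2 Sigma:
  det(Sigma - λI) = λ² - trace · λ + det = 0.
  trace = 20 + 11 = 31, det = 20·11 - (0)² = 220.
Step 2 — discriminant:
  Δ = trace² - 4·det = 961 - 880 = 81.
Step 3 — eigenvalues:
  λ = (trace ± √Δ)/2 = (31 ± 9)/2,
  λ_1 = 20,  λ_2 = 11.

Step 4 — unit eigenvector for λ_1: Sigma is diagonal, so its eigenvectors are the coordinate axes. λ_1 = 20 is the diagonal entry on the first coordinate axis, hence
  v_1 = (1, 0) (||v_1|| = 1).

λ_1 = 20,  λ_2 = 11;  v_1 ≈ (1, 0)


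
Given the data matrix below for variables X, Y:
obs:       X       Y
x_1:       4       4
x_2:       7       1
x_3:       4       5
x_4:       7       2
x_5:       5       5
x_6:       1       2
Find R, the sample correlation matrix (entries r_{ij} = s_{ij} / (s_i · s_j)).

Step 1 — column means:
  mean(X) = (4 + 7 + 4 + 7 + 5 + 1) / 6 = 28/6 = 4.6667
  mean(Y) = (4 + 1 + 5 + 2 + 5 + 2) / 6 = 19/6 = 3.1667

Step 2 — sample variances and covariances s[i,j] = (1/(n-1)) · Σ_k (x_{k,i} - mean_i) · (x_{k,j} - mean_j), with n-1 = 5:
  s[X,X] = ((-0.6667)·(-0.6667) + (2.3333)·(2.3333) + (-0.6667)·(-0.6667) + (2.3333)·(2.3333) + (0.3333)·(0.3333) + (-3.6667)·(-3.6667)) / 5 = 25.3333/5 = 5.0667
  s[X,Y] = ((-0.6667)·(0.8333) + (2.3333)·(-2.1667) + (-0.6667)·(1.8333) + (2.3333)·(-1.1667) + (0.3333)·(1.8333) + (-3.6667)·(-1.1667)) / 5 = -4.6667/5 = -0.9333
  s[Y,Y] = ((0.8333)·(0.8333) + (-2.1667)·(-2.1667) + (1.8333)·(1.8333) + (-1.1667)·(-1.1667) + (1.8333)·(1.8333) + (-1.1667)·(-1.1667)) / 5 = 14.8333/5 = 2.9667
  Sample standard deviations s_i = √(s[i,i]):
  s(X) = √(5.0667) = 2.2509
  s(Y) = √(2.9667) = 1.7224

Step 3 — r_{ij} = s_{ij} / (s_i · s_j):
  r[X,X] = 1 (diagonal).
  r[X,Y] = -0.9333 / (2.2509 · 1.7224) = -0.9333 / 3.877 = -0.2407
  r[Y,Y] = 1 (diagonal).

R is symmetric with unit diagonal. Assembling:

R = [[1, -0.2407],
 [-0.2407, 1]]


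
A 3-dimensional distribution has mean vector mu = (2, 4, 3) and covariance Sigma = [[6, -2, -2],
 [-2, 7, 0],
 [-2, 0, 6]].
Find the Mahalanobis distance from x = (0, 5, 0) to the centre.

Step 1 — centre the observation: (x - mu) = (-2, 1, -3).

Step 2 — invert Sigma (cofactor / det for 3×3, or solve directly):
  Sigma^{-1} = [[0.21, 0.06, 0.07],
 [0.06, 0.16, 0.02],
 [0.07, 0.02, 0.19]].

Step 3 — form the quadratic (x - mu)^T · Sigma^{-1} · (x - mu):
  Sigma^{-1} · (x - mu) = (-0.57, -0.02, -0.69).
  (x - mu)^T · [Sigma^{-1} · (x - mu)] = (-2)·(-0.57) + (1)·(-0.02) + (-3)·(-0.69) = 3.19.

Step 4 — take square root: d = √(3.19) ≈ 1.7861.

d(x, mu) = √(3.19) ≈ 1.7861


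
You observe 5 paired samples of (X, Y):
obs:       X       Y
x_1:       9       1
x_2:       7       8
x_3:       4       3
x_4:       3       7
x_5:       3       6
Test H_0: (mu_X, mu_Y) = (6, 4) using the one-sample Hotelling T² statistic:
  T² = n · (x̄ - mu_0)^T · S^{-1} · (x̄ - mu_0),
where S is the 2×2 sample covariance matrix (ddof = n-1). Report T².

Step 1 — sample mean vector:
  mean(X) = (9 + 7 + 4 + 3 + 3) / 5 = 26/5 = 5.2
  mean(Y) = (1 + 8 + 3 + 7 + 6) / 5 = 25/5 = 5
  x̄ = (5.2, 5),  deviation x̄ - mu_0 = (5.2, 5) - (6, 4) = (-0.8, 1).

Step 2 — sample covariance matrix, S[i,j] = (1/(n-1)) · Σ_k (x_{k,i} - mean_i) · (x_{k,j} - mean_j), divisor n-1 = 4:
  S[X,X] = ((3.8)·(3.8) + (1.8)·(1.8) + (-1.2)·(-1.2) + (-2.2)·(-2.2) + (-2.2)·(-2.2)) / 4 = 28.8/4 = 7.2
  S[X,Y] = ((3.8)·(-4) + (1.8)·(3) + (-1.2)·(-2) + (-2.2)·(2) + (-2.2)·(1)) / 4 = -14/4 = -3.5
  S[Y,Y] = ((-4)·(-4) + (3)·(3) + (-2)·(-2) + (2)·(2) + (1)·(1)) / 4 = 34/4 = 8.5
  S = [[7.2, -3.5],
 [-3.5, 8.5]].

Step 3 — invert S. det(S) = 7.2·8.5 - (-3.5)² = 48.95.
  S^{-1} = (1/det) · [[d, -b], [-b, a]] = [[0.1736, 0.0715],
 [0.0715, 0.1471]].

Step 4 — quadratic form (x̄ - mu_0)^T · S^{-1} · (x̄ - mu_0):
  S^{-1} · (x̄ - mu_0) = (-0.0674, 0.0899),
  (x̄ - mu_0)^T · [...] = (-0.8)·(-0.0674) + (1)·(0.0899) = 0.1438.

Step 5 — scale by n: T² = 5 · 0.1438 = 0.7191.

T² ≈ 0.7191


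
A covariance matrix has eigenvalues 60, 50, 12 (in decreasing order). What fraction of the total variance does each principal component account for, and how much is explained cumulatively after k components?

Step 1 — total variance = trace(Sigma) = Σ λ_i = 60 + 50 + 12 = 122.

Step 2 — fraction explained by component i = λ_i / Σ λ:
  PC1: 60/122 = 0.4918
  PC2: 50/122 = 0.4098
  PC3: 12/122 = 0.0984

Step 3 — cumulative fraction after k components = (λ_1 + ... + λ_k) / Σ λ:
  k = 1: 60/122 = 0.4918
  k = 2: (60 + 50)/122 = 110/122 = 0.9016
  k = 3: (60 + 50 + 12)/122 = 122/122 = 1

Summary (fraction, with percent):

explained: PC1 0.4918 (49.18%), PC2 0.4098 (40.98%), PC3 0.0984 (9.84%);  cumulative: 0.4918, 0.9016, 1


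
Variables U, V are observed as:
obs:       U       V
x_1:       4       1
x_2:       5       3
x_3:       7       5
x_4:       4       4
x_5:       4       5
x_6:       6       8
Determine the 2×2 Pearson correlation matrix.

Step 1 — column means:
  mean(U) = (4 + 5 + 7 + 4 + 4 + 6) / 6 = 30/6 = 5
  mean(V) = (1 + 3 + 5 + 4 + 5 + 8) / 6 = 26/6 = 4.3333

Step 2 — sample variances and covariances s[i,j] = (1/(n-1)) · Σ_k (x_{k,i} - mean_i) · (x_{k,j} - mean_j), with n-1 = 5:
  s[U,U] = ((-1)·(-1) + (0)·(0) + (2)·(2) + (-1)·(-1) + (-1)·(-1) + (1)·(1)) / 5 = 8/5 = 1.6
  s[U,V] = ((-1)·(-3.3333) + (0)·(-1.3333) + (2)·(0.6667) + (-1)·(-0.3333) + (-1)·(0.6667) + (1)·(3.6667)) / 5 = 8/5 = 1.6
  s[V,V] = ((-3.3333)·(-3.3333) + (-1.3333)·(-1.3333) + (0.6667)·(0.6667) + (-0.3333)·(-0.3333) + (0.6667)·(0.6667) + (3.6667)·(3.6667)) / 5 = 27.3333/5 = 5.4667
  Sample standard deviations s_i = √(s[i,i]):
  s(U) = √(1.6) = 1.2649
  s(V) = √(5.4667) = 2.3381

Step 3 — r_{ij} = s_{ij} / (s_i · s_j):
  r[U,U] = 1 (diagonal).
  r[U,V] = 1.6 / (1.2649 · 2.3381) = 1.6 / 2.9575 = 0.541
  r[V,V] = 1 (diagonal).

R is symmetric with unit diagonal. Assembling:

R = [[1, 0.541],
 [0.541, 1]]


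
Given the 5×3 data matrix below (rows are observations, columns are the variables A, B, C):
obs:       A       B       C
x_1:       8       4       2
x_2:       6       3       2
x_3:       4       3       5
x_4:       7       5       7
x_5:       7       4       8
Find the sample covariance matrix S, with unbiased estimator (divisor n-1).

Step 1 — column means:
  mean(A) = (8 + 6 + 4 + 7 + 7) / 5 = 32/5 = 6.4
  mean(B) = (4 + 3 + 3 + 5 + 4) / 5 = 19/5 = 3.8
  mean(C) = (2 + 2 + 5 + 7 + 8) / 5 = 24/5 = 4.8

Step 2 — sample covariance S[i,j] = (1/(n-1)) · Σ_k (x_{k,i} - mean_i) · (x_{k,j} - mean_j), with n-1 = 4.
  S[A,A] = ((1.6)·(1.6) + (-0.4)·(-0.4) + (-2.4)·(-2.4) + (0.6)·(0.6) + (0.6)·(0.6)) / 4 = 9.2/4 = 2.3
  S[A,B] = ((1.6)·(0.2) + (-0.4)·(-0.8) + (-2.4)·(-0.8) + (0.6)·(1.2) + (0.6)·(0.2)) / 4 = 3.4/4 = 0.85
  S[A,C] = ((1.6)·(-2.8) + (-0.4)·(-2.8) + (-2.4)·(0.2) + (0.6)·(2.2) + (0.6)·(3.2)) / 4 = -0.6/4 = -0.15
  S[B,B] = ((0.2)·(0.2) + (-0.8)·(-0.8) + (-0.8)·(-0.8) + (1.2)·(1.2) + (0.2)·(0.2)) / 4 = 2.8/4 = 0.7
  S[B,C] = ((0.2)·(-2.8) + (-0.8)·(-2.8) + (-0.8)·(0.2) + (1.2)·(2.2) + (0.2)·(3.2)) / 4 = 4.8/4 = 1.2
  S[C,C] = ((-2.8)·(-2.8) + (-2.8)·(-2.8) + (0.2)·(0.2) + (2.2)·(2.2) + (3.2)·(3.2)) / 4 = 30.8/4 = 7.7

S is symmetric (S[j,i] = S[i,j]). Assembling:

S = [[2.3, 0.85, -0.15],
 [0.85, 0.7, 1.2],
 [-0.15, 1.2, 7.7]]


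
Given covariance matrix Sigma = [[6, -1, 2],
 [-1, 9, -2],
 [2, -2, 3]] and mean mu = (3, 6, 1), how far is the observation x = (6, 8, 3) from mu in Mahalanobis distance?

Step 1 — centre the observation: (x - mu) = (3, 2, 2).

Step 2 — invert Sigma (cofactor / det for 3×3, or solve directly):
  Sigma^{-1} = [[0.215, -0.0093, -0.1495],
 [-0.0093, 0.1308, 0.0935],
 [-0.1495, 0.0935, 0.4953]].

Step 3 — form the quadratic (x - mu)^T · Sigma^{-1} · (x - mu):
  Sigma^{-1} · (x - mu) = (0.3271, 0.4206, 0.729).
  (x - mu)^T · [Sigma^{-1} · (x - mu)] = (3)·(0.3271) + (2)·(0.4206) + (2)·(0.729) = 3.2804.

Step 4 — take square root: d = √(3.2804) ≈ 1.8112.

d(x, mu) = √(3.2804) ≈ 1.8112


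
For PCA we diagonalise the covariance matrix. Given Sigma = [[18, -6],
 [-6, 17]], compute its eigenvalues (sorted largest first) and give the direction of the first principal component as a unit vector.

Step 1 — characteristic polynomial of 2×2 Sigma:
  det(Sigma - λI) = λ² - trace · λ + det = 0.
  trace = 18 + 17 = 35, det = 18·17 - (-6)² = 270.
Step 2 — discriminant:
  Δ = trace² - 4·det = 1225 - 1080 = 145.
Step 3 — eigenvalues:
  λ = (trace ± √Δ)/2 = (35 ± 12.0416)/2,
  λ_1 = 23.5208,  λ_2 = 11.4792.

Step 4 — unit eigenvector for λ_1: solve (Sigma - λ_1 I)v = 0. First row:
  (18 - 23.5208)·v_x + (-6)·v_y = 0, i.e. (-5.5208)·v_x + (-6)·v_y = 0,
  so v ∝ (b, λ_1 - a) = (-6, 5.5208); multiply by -1 so the first entry is positive: u = (6, -5.5208).
  ||u|| = √((6)² + (-5.5208)²) = √(66.4792) ≈ 8.1535,
  v_1 = u/||u|| ≈ (0.7359, -0.6771) (||v_1|| = 1).

λ_1 = 23.5208,  λ_2 = 11.4792;  v_1 ≈ (0.7359, -0.6771)


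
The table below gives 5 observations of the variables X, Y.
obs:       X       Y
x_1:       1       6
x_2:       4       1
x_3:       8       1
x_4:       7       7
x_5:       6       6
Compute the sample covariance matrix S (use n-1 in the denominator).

Step 1 — column means:
  mean(X) = (1 + 4 + 8 + 7 + 6) / 5 = 26/5 = 5.2
  mean(Y) = (6 + 1 + 1 + 7 + 6) / 5 = 21/5 = 4.2

Step 2 — sample covariance S[i,j] = (1/(n-1)) · Σ_k (x_{k,i} - mean_i) · (x_{k,j} - mean_j), with n-1 = 4.
  S[X,X] = ((-4.2)·(-4.2) + (-1.2)·(-1.2) + (2.8)·(2.8) + (1.8)·(1.8) + (0.8)·(0.8)) / 4 = 30.8/4 = 7.7
  S[X,Y] = ((-4.2)·(1.8) + (-1.2)·(-3.2) + (2.8)·(-3.2) + (1.8)·(2.8) + (0.8)·(1.8)) / 4 = -6.2/4 = -1.55
  S[Y,Y] = ((1.8)·(1.8) + (-3.2)·(-3.2) + (-3.2)·(-3.2) + (2.8)·(2.8) + (1.8)·(1.8)) / 4 = 34.8/4 = 8.7

S is symmetric (S[j,i] = S[i,j]). Assembling:

S = [[7.7, -1.55],
 [-1.55, 8.7]]


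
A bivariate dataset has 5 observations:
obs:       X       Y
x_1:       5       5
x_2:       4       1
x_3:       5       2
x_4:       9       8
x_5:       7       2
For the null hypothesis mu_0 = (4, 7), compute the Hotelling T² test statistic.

Step 1 — sample mean vector:
  mean(X) = (5 + 4 + 5 + 9 + 7) / 5 = 30/5 = 6
  mean(Y) = (5 + 1 + 2 + 8 + 2) / 5 = 18/5 = 3.6
  x̄ = (6, 3.6),  deviation x̄ - mu_0 = (6, 3.6) - (4, 7) = (2, -3.4).

Step 2 — sample covariance matrix, S[i,j] = (1/(n-1)) · Σ_k (x_{k,i} - mean_i) · (x_{k,j} - mean_j), divisor n-1 = 4:
  S[X,X] = ((-1)·(-1) + (-2)·(-2) + (-1)·(-1) + (3)·(3) + (1)·(1)) / 4 = 16/4 = 4
  S[X,Y] = ((-1)·(1.4) + (-2)·(-2.6) + (-1)·(-1.6) + (3)·(4.4) + (1)·(-1.6)) / 4 = 17/4 = 4.25
  S[Y,Y] = ((1.4)·(1.4) + (-2.6)·(-2.6) + (-1.6)·(-1.6) + (4.4)·(4.4) + (-1.6)·(-1.6)) / 4 = 33.2/4 = 8.3
  S = [[4, 4.25],
 [4.25, 8.3]].

Step 3 — invert S. det(S) = 4·8.3 - (4.25)² = 15.1375.
  S^{-1} = (1/det) · [[d, -b], [-b, a]] = [[0.5483, -0.2808],
 [-0.2808, 0.2642]].

Step 4 — quadratic form (x̄ - mu_0)^T · S^{-1} · (x̄ - mu_0):
  S^{-1} · (x̄ - mu_0) = (2.0512, -1.46),
  (x̄ - mu_0)^T · [...] = (2)·(2.0512) + (-3.4)·(-1.46) = 9.0662.

Step 5 — scale by n: T² = 5 · 9.0662 = 45.3311.

T² ≈ 45.3311


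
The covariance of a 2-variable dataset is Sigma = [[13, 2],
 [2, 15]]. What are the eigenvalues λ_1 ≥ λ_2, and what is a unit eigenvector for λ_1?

Step 1 — characteristic polynomial of 2×2 Sigma:
  det(Sigma - λI) = λ² - trace · λ + det = 0.
  trace = 13 + 15 = 28, det = 13·15 - (2)² = 191.
Step 2 — discriminant:
  Δ = trace² - 4·det = 784 - 764 = 20.
Step 3 — eigenvalues:
  λ = (trace ± √Δ)/2 = (28 ± 4.4721)/2,
  λ_1 = 16.2361,  λ_2 = 11.7639.

Step 4 — unit eigenvector for λ_1: solve (Sigma - λ_1 I)v = 0. First row:
  (13 - 16.2361)·v_x + (2)·v_y = 0, i.e. (-3.2361)·v_x + (2)·v_y = 0,
  so v ∝ (b, λ_1 - a) = (2, 3.2361) = u.
  ||u|| = √((2)² + (3.2361)²) = √(14.4721) ≈ 3.8042,
  v_1 = u/||u|| ≈ (0.5257, 0.8507) (||v_1|| = 1).

λ_1 = 16.2361,  λ_2 = 11.7639;  v_1 ≈ (0.5257, 0.8507)


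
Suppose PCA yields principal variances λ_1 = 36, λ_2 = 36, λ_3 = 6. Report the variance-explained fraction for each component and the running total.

Step 1 — total variance = trace(Sigma) = Σ λ_i = 36 + 36 + 6 = 78.

Step 2 — fraction explained by component i = λ_i / Σ λ:
  PC1: 36/78 = 0.4615
  PC2: 36/78 = 0.4615
  PC3: 6/78 = 0.0769

Step 3 — cumulative fraction after k components = (λ_1 + ... + λ_k) / Σ λ:
  k = 1: 36/78 = 0.4615
  k = 2: (36 + 36)/78 = 72/78 = 0.9231
  k = 3: (36 + 36 + 6)/78 = 78/78 = 1

Summary (fraction, with percent):

explained: PC1 0.4615 (46.15%), PC2 0.4615 (46.15%), PC3 0.0769 (7.69%);  cumulative: 0.4615, 0.9231, 1


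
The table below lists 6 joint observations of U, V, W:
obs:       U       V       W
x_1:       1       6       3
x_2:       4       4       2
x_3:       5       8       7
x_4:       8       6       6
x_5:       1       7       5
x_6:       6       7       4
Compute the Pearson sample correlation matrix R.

Step 1 — column means:
  mean(U) = (1 + 4 + 5 + 8 + 1 + 6) / 6 = 25/6 = 4.1667
  mean(V) = (6 + 4 + 8 + 6 + 7 + 7) / 6 = 38/6 = 6.3333
  mean(W) = (3 + 2 + 7 + 6 + 5 + 4) / 6 = 27/6 = 4.5

Step 2 — sample variances and covariances s[i,j] = (1/(n-1)) · Σ_k (x_{k,i} - mean_i) · (x_{k,j} - mean_j), with n-1 = 5:
  s[U,U] = ((-3.1667)·(-3.1667) + (-0.1667)·(-0.1667) + (0.8333)·(0.8333) + (3.8333)·(3.8333) + (-3.1667)·(-3.1667) + (1.8333)·(1.8333)) / 5 = 38.8333/5 = 7.7667
  s[U,V] = ((-3.1667)·(-0.3333) + (-0.1667)·(-2.3333) + (0.8333)·(1.6667) + (3.8333)·(-0.3333) + (-3.1667)·(0.6667) + (1.8333)·(0.6667)) / 5 = 0.6667/5 = 0.1333
  s[U,W] = ((-3.1667)·(-1.5) + (-0.1667)·(-2.5) + (0.8333)·(2.5) + (3.8333)·(1.5) + (-3.1667)·(0.5) + (1.8333)·(-0.5)) / 5 = 10.5/5 = 2.1
  s[V,V] = ((-0.3333)·(-0.3333) + (-2.3333)·(-2.3333) + (1.6667)·(1.6667) + (-0.3333)·(-0.3333) + (0.6667)·(0.6667) + (0.6667)·(0.6667)) / 5 = 9.3333/5 = 1.8667
  s[V,W] = ((-0.3333)·(-1.5) + (-2.3333)·(-2.5) + (1.6667)·(2.5) + (-0.3333)·(1.5) + (0.6667)·(0.5) + (0.6667)·(-0.5)) / 5 = 10/5 = 2
  s[W,W] = ((-1.5)·(-1.5) + (-2.5)·(-2.5) + (2.5)·(2.5) + (1.5)·(1.5) + (0.5)·(0.5) + (-0.5)·(-0.5)) / 5 = 17.5/5 = 3.5
  Sample standard deviations s_i = √(s[i,i]):
  s(U) = √(7.7667) = 2.7869
  s(V) = √(1.8667) = 1.3663
  s(W) = √(3.5) = 1.8708

Step 3 — r_{ij} = s_{ij} / (s_i · s_j):
  r[U,U] = 1 (diagonal).
  r[U,V] = 0.1333 / (2.7869 · 1.3663) = 0.1333 / 3.8076 = 0.035
  r[U,W] = 2.1 / (2.7869 · 1.8708) = 2.1 / 5.2138 = 0.4028
  r[V,V] = 1 (diagonal).
  r[V,W] = 2 / (1.3663 · 1.8708) = 2 / 2.556 = 0.7825
  r[W,W] = 1 (diagonal).

R is symmetric with unit diagonal. Assembling:

R = [[1, 0.035, 0.4028],
 [0.035, 1, 0.7825],
 [0.4028, 0.7825, 1]]


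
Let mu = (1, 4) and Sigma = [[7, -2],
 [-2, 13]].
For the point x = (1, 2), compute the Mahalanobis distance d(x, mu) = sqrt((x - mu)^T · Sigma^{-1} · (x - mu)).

Step 1 — centre the observation: (x - mu) = (0, -2).

Step 2 — invert Sigma. det(Sigma) = 7·13 - (-2)² = 87.
  Sigma^{-1} = (1/det) · [[d, -b], [-b, a]] = [[0.1494, 0.023],
 [0.023, 0.0805]].

Step 3 — form the quadratic (x - mu)^T · Sigma^{-1} · (x - mu):
  Sigma^{-1} · (x - mu) = (-0.046, -0.1609).
  (x - mu)^T · [Sigma^{-1} · (x - mu)] = (0)·(-0.046) + (-2)·(-0.1609) = 0.3218.

Step 4 — take square root: d = √(0.3218) ≈ 0.5673.

d(x, mu) = √(0.3218) ≈ 0.5673


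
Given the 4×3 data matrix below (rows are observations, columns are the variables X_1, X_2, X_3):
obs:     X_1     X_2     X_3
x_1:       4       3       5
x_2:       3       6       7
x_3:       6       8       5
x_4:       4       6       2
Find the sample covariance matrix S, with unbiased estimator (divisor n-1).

Step 1 — column means:
  mean(X_1) = (4 + 3 + 6 + 4) / 4 = 17/4 = 4.25
  mean(X_2) = (3 + 6 + 8 + 6) / 4 = 23/4 = 5.75
  mean(X_3) = (5 + 7 + 5 + 2) / 4 = 19/4 = 4.75

Step 2 — sample covariance S[i,j] = (1/(n-1)) · Σ_k (x_{k,i} - mean_i) · (x_{k,j} - mean_j), with n-1 = 3.
  S[X_1,X_1] = ((-0.25)·(-0.25) + (-1.25)·(-1.25) + (1.75)·(1.75) + (-0.25)·(-0.25)) / 3 = 4.75/3 = 1.5833
  S[X_1,X_2] = ((-0.25)·(-2.75) + (-1.25)·(0.25) + (1.75)·(2.25) + (-0.25)·(0.25)) / 3 = 4.25/3 = 1.4167
  S[X_1,X_3] = ((-0.25)·(0.25) + (-1.25)·(2.25) + (1.75)·(0.25) + (-0.25)·(-2.75)) / 3 = -1.75/3 = -0.5833
  S[X_2,X_2] = ((-2.75)·(-2.75) + (0.25)·(0.25) + (2.25)·(2.25) + (0.25)·(0.25)) / 3 = 12.75/3 = 4.25
  S[X_2,X_3] = ((-2.75)·(0.25) + (0.25)·(2.25) + (2.25)·(0.25) + (0.25)·(-2.75)) / 3 = -0.25/3 = -0.0833
  S[X_3,X_3] = ((0.25)·(0.25) + (2.25)·(2.25) + (0.25)·(0.25) + (-2.75)·(-2.75)) / 3 = 12.75/3 = 4.25

S is symmetric (S[j,i] = S[i,j]). Assembling:

S = [[1.5833, 1.4167, -0.5833],
 [1.4167, 4.25, -0.0833],
 [-0.5833, -0.0833, 4.25]]


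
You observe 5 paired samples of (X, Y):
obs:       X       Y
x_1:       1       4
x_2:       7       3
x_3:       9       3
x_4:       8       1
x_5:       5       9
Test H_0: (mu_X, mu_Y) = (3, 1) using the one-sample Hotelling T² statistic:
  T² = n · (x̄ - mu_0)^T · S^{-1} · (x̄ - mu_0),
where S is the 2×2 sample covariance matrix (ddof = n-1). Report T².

Step 1 — sample mean vector:
  mean(X) = (1 + 7 + 9 + 8 + 5) / 5 = 30/5 = 6
  mean(Y) = (4 + 3 + 3 + 1 + 9) / 5 = 20/5 = 4
  x̄ = (6, 4),  deviation x̄ - mu_0 = (6, 4) - (3, 1) = (3, 3).

Step 2 — sample covariance matrix, S[i,j] = (1/(n-1)) · Σ_k (x_{k,i} - mean_i) · (x_{k,j} - mean_j), divisor n-1 = 4:
  S[X,X] = ((-5)·(-5) + (1)·(1) + (3)·(3) + (2)·(2) + (-1)·(-1)) / 4 = 40/4 = 10
  S[X,Y] = ((-5)·(0) + (1)·(-1) + (3)·(-1) + (2)·(-3) + (-1)·(5)) / 4 = -15/4 = -3.75
  S[Y,Y] = ((0)·(0) + (-1)·(-1) + (-1)·(-1) + (-3)·(-3) + (5)·(5)) / 4 = 36/4 = 9
  S = [[10, -3.75],
 [-3.75, 9]].

Step 3 — invert S. det(S) = 10·9 - (-3.75)² = 75.9375.
  S^{-1} = (1/det) · [[d, -b], [-b, a]] = [[0.1185, 0.0494],
 [0.0494, 0.1317]].

Step 4 — quadratic form (x̄ - mu_0)^T · S^{-1} · (x̄ - mu_0):
  S^{-1} · (x̄ - mu_0) = (0.5037, 0.5432),
  (x̄ - mu_0)^T · [...] = (3)·(0.5037) + (3)·(0.5432) = 3.1407.

Step 5 — scale by n: T² = 5 · 3.1407 = 15.7037.

T² ≈ 15.7037


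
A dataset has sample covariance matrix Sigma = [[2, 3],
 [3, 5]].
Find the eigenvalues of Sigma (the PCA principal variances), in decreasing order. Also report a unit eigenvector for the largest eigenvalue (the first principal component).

Step 1 — characteristic polynomial of 2×2 Sigma:
  det(Sigma - λI) = λ² - trace · λ + det = 0.
  trace = 2 + 5 = 7, det = 2·5 - (3)² = 1.
Step 2 — discriminant:
  Δ = trace² - 4·det = 49 - 4 = 45.
Step 3 — eigenvalues:
  λ = (trace ± √Δ)/2 = (7 ± 6.7082)/2,
  λ_1 = 6.8541,  λ_2 = 0.1459.

Step 4 — unit eigenvector for λ_1: solve (Sigma - λ_1 I)v = 0. First row:
  (2 - 6.8541)·v_x + (3)·v_y = 0, i.e. (-4.8541)·v_x + (3)·v_y = 0,
  so v ∝ (b, λ_1 - a) = (3, 4.8541) = u.
  ||u|| = √((3)² + (4.8541)²) = √(32.5623) ≈ 5.7063,
  v_1 = u/||u|| ≈ (0.5257, 0.8507) (||v_1|| = 1).

λ_1 = 6.8541,  λ_2 = 0.1459;  v_1 ≈ (0.5257, 0.8507)


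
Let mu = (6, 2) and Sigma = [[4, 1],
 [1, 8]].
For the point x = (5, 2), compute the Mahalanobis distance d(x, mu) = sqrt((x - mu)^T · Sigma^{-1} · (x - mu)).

Step 1 — centre the observation: (x - mu) = (-1, 0).

Step 2 — invert Sigma. det(Sigma) = 4·8 - (1)² = 31.
  Sigma^{-1} = (1/det) · [[d, -b], [-b, a]] = [[0.2581, -0.0323],
 [-0.0323, 0.129]].

Step 3 — form the quadratic (x - mu)^T · Sigma^{-1} · (x - mu):
  Sigma^{-1} · (x - mu) = (-0.2581, 0.0323).
  (x - mu)^T · [Sigma^{-1} · (x - mu)] = (-1)·(-0.2581) + (0)·(0.0323) = 0.2581.

Step 4 — take square root: d = √(0.2581) ≈ 0.508.

d(x, mu) = √(0.2581) ≈ 0.508


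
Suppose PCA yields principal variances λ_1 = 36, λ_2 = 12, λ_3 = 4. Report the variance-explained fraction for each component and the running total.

Step 1 — total variance = trace(Sigma) = Σ λ_i = 36 + 12 + 4 = 52.

Step 2 — fraction explained by component i = λ_i / Σ λ:
  PC1: 36/52 = 0.6923
  PC2: 12/52 = 0.2308
  PC3: 4/52 = 0.0769

Step 3 — cumulative fraction after k components = (λ_1 + ... + λ_k) / Σ λ:
  k = 1: 36/52 = 0.6923
  k = 2: (36 + 12)/52 = 48/52 = 0.9231
  k = 3: (36 + 12 + 4)/52 = 52/52 = 1

Summary (fraction, with percent):

explained: PC1 0.6923 (69.23%), PC2 0.2308 (23.08%), PC3 0.0769 (7.69%);  cumulative: 0.6923, 0.9231, 1


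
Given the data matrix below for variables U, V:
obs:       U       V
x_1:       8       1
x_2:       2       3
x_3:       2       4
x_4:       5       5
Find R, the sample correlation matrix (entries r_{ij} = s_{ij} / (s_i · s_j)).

Step 1 — column means:
  mean(U) = (8 + 2 + 2 + 5) / 4 = 17/4 = 4.25
  mean(V) = (1 + 3 + 4 + 5) / 4 = 13/4 = 3.25

Step 2 — sample variances and covariances s[i,j] = (1/(n-1)) · Σ_k (x_{k,i} - mean_i) · (x_{k,j} - mean_j), with n-1 = 3:
  s[U,U] = ((3.75)·(3.75) + (-2.25)·(-2.25) + (-2.25)·(-2.25) + (0.75)·(0.75)) / 3 = 24.75/3 = 8.25
  s[U,V] = ((3.75)·(-2.25) + (-2.25)·(-0.25) + (-2.25)·(0.75) + (0.75)·(1.75)) / 3 = -8.25/3 = -2.75
  s[V,V] = ((-2.25)·(-2.25) + (-0.25)·(-0.25) + (0.75)·(0.75) + (1.75)·(1.75)) / 3 = 8.75/3 = 2.9167
  Sample standard deviations s_i = √(s[i,i]):
  s(U) = √(8.25) = 2.8723
  s(V) = √(2.9167) = 1.7078

Step 3 — r_{ij} = s_{ij} / (s_i · s_j):
  r[U,U] = 1 (diagonal).
  r[U,V] = -2.75 / (2.8723 · 1.7078) = -2.75 / 4.9054 = -0.5606
  r[V,V] = 1 (diagonal).

R is symmetric with unit diagonal. Assembling:

R = [[1, -0.5606],
 [-0.5606, 1]]


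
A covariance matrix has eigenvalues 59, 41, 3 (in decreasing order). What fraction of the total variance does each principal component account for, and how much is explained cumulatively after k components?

Step 1 — total variance = trace(Sigma) = Σ λ_i = 59 + 41 + 3 = 103.

Step 2 — fraction explained by component i = λ_i / Σ λ:
  PC1: 59/103 = 0.5728
  PC2: 41/103 = 0.3981
  PC3: 3/103 = 0.0291

Step 3 — cumulative fraction after k components = (λ_1 + ... + λ_k) / Σ λ:
  k = 1: 59/103 = 0.5728
  k = 2: (59 + 41)/103 = 100/103 = 0.9709
  k = 3: (59 + 41 + 3)/103 = 103/103 = 1

Summary (fraction, with percent):

explained: PC1 0.5728 (57.28%), PC2 0.3981 (39.81%), PC3 0.0291 (2.91%);  cumulative: 0.5728, 0.9709, 1


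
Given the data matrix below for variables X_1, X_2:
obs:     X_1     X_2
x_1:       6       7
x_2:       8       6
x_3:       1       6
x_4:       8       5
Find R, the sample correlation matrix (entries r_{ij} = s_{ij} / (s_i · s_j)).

Step 1 — column means:
  mean(X_1) = (6 + 8 + 1 + 8) / 4 = 23/4 = 5.75
  mean(X_2) = (7 + 6 + 6 + 5) / 4 = 24/4 = 6

Step 2 — sample variances and covariances s[i,j] = (1/(n-1)) · Σ_k (x_{k,i} - mean_i) · (x_{k,j} - mean_j), with n-1 = 3:
  s[X_1,X_1] = ((0.25)·(0.25) + (2.25)·(2.25) + (-4.75)·(-4.75) + (2.25)·(2.25)) / 3 = 32.75/3 = 10.9167
  s[X_1,X_2] = ((0.25)·(1) + (2.25)·(0) + (-4.75)·(0) + (2.25)·(-1)) / 3 = -2/3 = -0.6667
  s[X_2,X_2] = ((1)·(1) + (0)·(0) + (0)·(0) + (-1)·(-1)) / 3 = 2/3 = 0.6667
  Sample standard deviations s_i = √(s[i,i]):
  s(X_1) = √(10.9167) = 3.304
  s(X_2) = √(0.6667) = 0.8165

Step 3 — r_{ij} = s_{ij} / (s_i · s_j):
  r[X_1,X_1] = 1 (diagonal).
  r[X_1,X_2] = -0.6667 / (3.304 · 0.8165) = -0.6667 / 2.6977 = -0.2471
  r[X_2,X_2] = 1 (diagonal).

R is symmetric with unit diagonal. Assembling:

R = [[1, -0.2471],
 [-0.2471, 1]]


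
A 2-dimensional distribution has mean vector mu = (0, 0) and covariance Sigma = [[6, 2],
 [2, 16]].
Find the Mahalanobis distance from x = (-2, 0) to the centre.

Step 1 — centre the observation: (x - mu) = (-2, 0).

Step 2 — invert Sigma. det(Sigma) = 6·16 - (2)² = 92.
  Sigma^{-1} = (1/det) · [[d, -b], [-b, a]] = [[0.1739, -0.0217],
 [-0.0217, 0.0652]].

Step 3 — form the quadratic (x - mu)^T · Sigma^{-1} · (x - mu):
  Sigma^{-1} · (x - mu) = (-0.3478, 0.0435).
  (x - mu)^T · [Sigma^{-1} · (x - mu)] = (-2)·(-0.3478) + (0)·(0.0435) = 0.6957.

Step 4 — take square root: d = √(0.6957) ≈ 0.8341.

d(x, mu) = √(0.6957) ≈ 0.8341


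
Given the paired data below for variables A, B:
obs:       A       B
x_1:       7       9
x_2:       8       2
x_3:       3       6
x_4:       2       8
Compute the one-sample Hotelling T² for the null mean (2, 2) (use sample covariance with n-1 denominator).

Step 1 — sample mean vector:
  mean(A) = (7 + 8 + 3 + 2) / 4 = 20/4 = 5
  mean(B) = (9 + 2 + 6 + 8) / 4 = 25/4 = 6.25
  x̄ = (5, 6.25),  deviation x̄ - mu_0 = (5, 6.25) - (2, 2) = (3, 4.25).

Step 2 — sample covariance matrix, S[i,j] = (1/(n-1)) · Σ_k (x_{k,i} - mean_i) · (x_{k,j} - mean_j), divisor n-1 = 3:
  S[A,A] = ((2)·(2) + (3)·(3) + (-2)·(-2) + (-3)·(-3)) / 3 = 26/3 = 8.6667
  S[A,B] = ((2)·(2.75) + (3)·(-4.25) + (-2)·(-0.25) + (-3)·(1.75)) / 3 = -12/3 = -4
  S[B,B] = ((2.75)·(2.75) + (-4.25)·(-4.25) + (-0.25)·(-0.25) + (1.75)·(1.75)) / 3 = 28.75/3 = 9.5833
  S = [[8.6667, -4],
 [-4, 9.5833]].

Step 3 — invert S. det(S) = 8.6667·9.5833 - (-4)² = 67.0556.
  S^{-1} = (1/det) · [[d, -b], [-b, a]] = [[0.1429, 0.0597],
 [0.0597, 0.1292]].

Step 4 — quadratic form (x̄ - mu_0)^T · S^{-1} · (x̄ - mu_0):
  S^{-1} · (x̄ - mu_0) = (0.6823, 0.7283),
  (x̄ - mu_0)^T · [...] = (3)·(0.6823) + (4.25)·(0.7283) = 5.1419.

Step 5 — scale by n: T² = 4 · 5.1419 = 20.5675.

T² ≈ 20.5675


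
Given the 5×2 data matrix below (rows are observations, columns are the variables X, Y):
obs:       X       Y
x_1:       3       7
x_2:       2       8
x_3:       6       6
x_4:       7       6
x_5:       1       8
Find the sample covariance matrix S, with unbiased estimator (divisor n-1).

Step 1 — column means:
  mean(X) = (3 + 2 + 6 + 7 + 1) / 5 = 19/5 = 3.8
  mean(Y) = (7 + 8 + 6 + 6 + 8) / 5 = 35/5 = 7

Step 2 — sample covariance S[i,j] = (1/(n-1)) · Σ_k (x_{k,i} - mean_i) · (x_{k,j} - mean_j), with n-1 = 4.
  S[X,X] = ((-0.8)·(-0.8) + (-1.8)·(-1.8) + (2.2)·(2.2) + (3.2)·(3.2) + (-2.8)·(-2.8)) / 4 = 26.8/4 = 6.7
  S[X,Y] = ((-0.8)·(0) + (-1.8)·(1) + (2.2)·(-1) + (3.2)·(-1) + (-2.8)·(1)) / 4 = -10/4 = -2.5
  S[Y,Y] = ((0)·(0) + (1)·(1) + (-1)·(-1) + (-1)·(-1) + (1)·(1)) / 4 = 4/4 = 1

S is symmetric (S[j,i] = S[i,j]). Assembling:

S = [[6.7, -2.5],
 [-2.5, 1]]


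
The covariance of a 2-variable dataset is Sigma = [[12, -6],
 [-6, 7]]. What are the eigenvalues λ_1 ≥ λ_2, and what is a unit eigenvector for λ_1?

Step 1 — characteristic polynomial of 2×2 Sigma:
  det(Sigma - λI) = λ² - trace · λ + det = 0.
  trace = 12 + 7 = 19, det = 12·7 - (-6)² = 48.
Step 2 — discriminant:
  Δ = trace² - 4·det = 361 - 192 = 169.
Step 3 — eigenvalues:
  λ = (trace ± √Δ)/2 = (19 ± 13)/2,
  λ_1 = 16,  λ_2 = 3.

Step 4 — unit eigenvector for λ_1: solve (Sigma - λ_1 I)v = 0. First row:
  (12 - 16)·v_x + (-6)·v_y = 0, i.e. (-4)·v_x + (-6)·v_y = 0,
  so v ∝ (b, λ_1 - a) = (-6, 4); multiply by -1 so the first entry is positive: u = (6, -4).
  ||u|| = √((6)² + (-4)²) = √(52) ≈ 7.2111,
  v_1 = u/||u|| ≈ (0.8321, -0.5547) (||v_1|| = 1).

λ_1 = 16,  λ_2 = 3;  v_1 ≈ (0.8321, -0.5547)


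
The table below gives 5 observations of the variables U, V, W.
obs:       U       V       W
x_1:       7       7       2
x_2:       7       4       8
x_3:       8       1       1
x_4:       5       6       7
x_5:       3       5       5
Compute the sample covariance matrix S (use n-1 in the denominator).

Step 1 — column means:
  mean(U) = (7 + 7 + 8 + 5 + 3) / 5 = 30/5 = 6
  mean(V) = (7 + 4 + 1 + 6 + 5) / 5 = 23/5 = 4.6
  mean(W) = (2 + 8 + 1 + 7 + 5) / 5 = 23/5 = 4.6

Step 2 — sample covariance S[i,j] = (1/(n-1)) · Σ_k (x_{k,i} - mean_i) · (x_{k,j} - mean_j), with n-1 = 4.
  S[U,U] = ((1)·(1) + (1)·(1) + (2)·(2) + (-1)·(-1) + (-3)·(-3)) / 4 = 16/4 = 4
  S[U,V] = ((1)·(2.4) + (1)·(-0.6) + (2)·(-3.6) + (-1)·(1.4) + (-3)·(0.4)) / 4 = -8/4 = -2
  S[U,W] = ((1)·(-2.6) + (1)·(3.4) + (2)·(-3.6) + (-1)·(2.4) + (-3)·(0.4)) / 4 = -10/4 = -2.5
  S[V,V] = ((2.4)·(2.4) + (-0.6)·(-0.6) + (-3.6)·(-3.6) + (1.4)·(1.4) + (0.4)·(0.4)) / 4 = 21.2/4 = 5.3
  S[V,W] = ((2.4)·(-2.6) + (-0.6)·(3.4) + (-3.6)·(-3.6) + (1.4)·(2.4) + (0.4)·(0.4)) / 4 = 8.2/4 = 2.05
  S[W,W] = ((-2.6)·(-2.6) + (3.4)·(3.4) + (-3.6)·(-3.6) + (2.4)·(2.4) + (0.4)·(0.4)) / 4 = 37.2/4 = 9.3

S is symmetric (S[j,i] = S[i,j]). Assembling:

S = [[4, -2, -2.5],
 [-2, 5.3, 2.05],
 [-2.5, 2.05, 9.3]]


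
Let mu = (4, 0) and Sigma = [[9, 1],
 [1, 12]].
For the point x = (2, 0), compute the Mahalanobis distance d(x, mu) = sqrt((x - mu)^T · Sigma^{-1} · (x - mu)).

Step 1 — centre the observation: (x - mu) = (-2, 0).

Step 2 — invert Sigma. det(Sigma) = 9·12 - (1)² = 107.
  Sigma^{-1} = (1/det) · [[d, -b], [-b, a]] = [[0.1121, -0.0093],
 [-0.0093, 0.0841]].

Step 3 — form the quadratic (x - mu)^T · Sigma^{-1} · (x - mu):
  Sigma^{-1} · (x - mu) = (-0.2243, 0.0187).
  (x - mu)^T · [Sigma^{-1} · (x - mu)] = (-2)·(-0.2243) + (0)·(0.0187) = 0.4486.

Step 4 — take square root: d = √(0.4486) ≈ 0.6698.

d(x, mu) = √(0.4486) ≈ 0.6698


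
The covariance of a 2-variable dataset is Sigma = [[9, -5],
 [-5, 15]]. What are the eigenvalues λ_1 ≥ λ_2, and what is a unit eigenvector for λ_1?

Step 1 — characteristic polynomial of 2×2 Sigma:
  det(Sigma - λI) = λ² - trace · λ + det = 0.
  trace = 9 + 15 = 24, det = 9·15 - (-5)² = 110.
Step 2 — discriminant:
  Δ = trace² - 4·det = 576 - 440 = 136.
Step 3 — eigenvalues:
  λ = (trace ± √Δ)/2 = (24 ± 11.6619)/2,
  λ_1 = 17.831,  λ_2 = 6.169.

Step 4 — unit eigenvector for λ_1: solve (Sigma - λ_1 I)v = 0. First row:
  (9 - 17.831)·v_x + (-5)·v_y = 0, i.e. (-8.831)·v_x + (-5)·v_y = 0,
  so v ∝ (b, λ_1 - a) = (-5, 8.831); multiply by -1 so the first entry is positive: u = (5, -8.831).
  ||u|| = √((5)² + (-8.831)²) = √(102.9857) ≈ 10.1482,
  v_1 = u/||u|| ≈ (0.4927, -0.8702) (||v_1|| = 1).

λ_1 = 17.831,  λ_2 = 6.169;  v_1 ≈ (0.4927, -0.8702)
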